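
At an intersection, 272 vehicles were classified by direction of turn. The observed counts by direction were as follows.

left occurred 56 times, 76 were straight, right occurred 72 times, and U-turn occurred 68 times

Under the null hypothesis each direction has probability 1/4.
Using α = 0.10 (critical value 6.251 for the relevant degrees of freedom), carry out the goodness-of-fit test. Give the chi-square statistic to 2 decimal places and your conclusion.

3.29; do not reject

Under H₀ each category has probability 1/4, so each expected count is 272/4 = 68.
cat           O        E   (O−E)²/E
left         56       68      2.118
straight     76       68      0.941
right        72       68      0.235
U-turn       68       68      0.000
Sum = 3.29
df = 3. Since 3.29 < 6.251, we do not reject H₀.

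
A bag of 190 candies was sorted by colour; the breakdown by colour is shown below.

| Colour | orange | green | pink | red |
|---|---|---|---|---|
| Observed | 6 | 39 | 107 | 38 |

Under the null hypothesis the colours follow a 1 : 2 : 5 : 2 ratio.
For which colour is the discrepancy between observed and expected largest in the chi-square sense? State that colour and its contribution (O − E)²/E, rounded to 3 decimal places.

Ratio total = 10. Expected counts: 190×1/10 = 19, 190×2/10 = 38, 190×5/10 = 95, 190×2/10 = 38.
orange: (6 − 19)²/19 = 169/19 = 8.8947
green: (39 − 38)²/38 = 1/38 = 0.0263
pink: (107 − 95)²/95 = 144/95 = 1.5158
red: (38 − 38)²/38 = 0/38 = 0.0000
The largest term is for orange: 8.895.

orange, 8.895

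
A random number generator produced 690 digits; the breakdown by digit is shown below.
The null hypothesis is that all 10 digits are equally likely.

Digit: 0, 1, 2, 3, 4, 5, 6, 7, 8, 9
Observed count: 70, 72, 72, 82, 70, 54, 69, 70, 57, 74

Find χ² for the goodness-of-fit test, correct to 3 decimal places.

Under H₀ each category has probability 1/10, so each expected count is 690/10 = 69.
χ² = (70−69)²/69 + (72−69)²/69 + (72−69)²/69 + (82−69)²/69 + (70−69)²/69 + (54−69)²/69 + (69−69)²/69 + (70−69)²/69 + (57−69)²/69 + (74−69)²/69
   = 0.0145 + 0.1304 + 0.1304 + 2.4493 + 0.0145 + 3.2609 + 0.0000 + 0.0145 + 2.0870 + 0.3623
Sum = 8.464

8.464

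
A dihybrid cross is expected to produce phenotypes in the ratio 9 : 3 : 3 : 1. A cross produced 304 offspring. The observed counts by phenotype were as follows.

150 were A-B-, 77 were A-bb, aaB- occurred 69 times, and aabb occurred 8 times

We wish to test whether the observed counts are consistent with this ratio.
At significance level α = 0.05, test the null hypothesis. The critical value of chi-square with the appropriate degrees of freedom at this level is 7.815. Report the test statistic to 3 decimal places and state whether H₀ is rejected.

Ratio total = 16. Expected counts: 304×9/16 = 171, 304×3/16 = 57, 304×3/16 = 57, 304×1/16 = 19.
χ² = (150−171)²/171 + (77−57)²/57 + (69−57)²/57 + (8−19)²/19
   = 2.5789 + 7.0175 + 2.5263 + 6.3684
Sum = 18.491
df = 3. Since 18.491 > 7.815, we reject H₀.

18.491; reject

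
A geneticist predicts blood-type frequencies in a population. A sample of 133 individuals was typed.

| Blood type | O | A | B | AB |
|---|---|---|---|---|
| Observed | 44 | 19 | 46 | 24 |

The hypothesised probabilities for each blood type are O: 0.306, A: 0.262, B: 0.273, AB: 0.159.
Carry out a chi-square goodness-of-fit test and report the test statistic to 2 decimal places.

10.45

Expected counts E_i = n·p_i: 133×0.306 = 40.698, 133×0.262 = 34.846, 133×0.273 = 36.309, 133×0.159 = 21.147.
cat         O        E   (O−E)²/E
O          44   40.698      0.268
A          19   34.846      7.206
B          46   36.309      2.587
AB         24   21.147      0.385
Sum = 10.45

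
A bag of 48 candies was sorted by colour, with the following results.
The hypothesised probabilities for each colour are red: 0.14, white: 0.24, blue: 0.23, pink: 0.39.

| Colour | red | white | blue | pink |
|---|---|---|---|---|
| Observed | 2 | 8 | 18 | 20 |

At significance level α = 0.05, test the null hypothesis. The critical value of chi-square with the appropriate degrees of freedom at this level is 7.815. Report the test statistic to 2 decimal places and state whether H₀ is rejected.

8.87; reject

Expected counts E_i = n·p_i: 48×0.14 = 6.72, 48×0.24 = 11.52, 48×0.23 = 11.04, 48×0.39 = 18.72.
χ² = (2−6.72)²/6.72 + (8−11.52)²/11.52 + (18−11.04)²/11.04 + (20−18.72)²/18.72
   = 3.315 + 1.076 + 4.388 + 0.088
Sum = 8.87
df = 3. Since 8.87 > 7.815, we reject H₀.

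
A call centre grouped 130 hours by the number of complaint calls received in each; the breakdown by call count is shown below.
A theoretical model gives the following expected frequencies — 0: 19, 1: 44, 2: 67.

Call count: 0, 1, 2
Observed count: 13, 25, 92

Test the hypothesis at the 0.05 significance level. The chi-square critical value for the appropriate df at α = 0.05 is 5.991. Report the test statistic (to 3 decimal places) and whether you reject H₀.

cat         O        E   (O−E)²/E
0          13       19     1.8947
1          25       44     8.2045
2          92       67     9.3284
Sum = 19.428
df = 2. Since 19.428 > 5.991, we reject H₀.

19.428; reject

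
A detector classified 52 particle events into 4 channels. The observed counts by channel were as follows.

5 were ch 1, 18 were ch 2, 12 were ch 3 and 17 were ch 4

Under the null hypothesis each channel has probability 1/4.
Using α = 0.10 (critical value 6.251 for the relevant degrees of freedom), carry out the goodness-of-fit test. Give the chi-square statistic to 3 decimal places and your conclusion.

8.154; reject

Expected count for each of the 4 categories: 52/4 = 13.
χ² = (5−13)²/13 + (18−13)²/13 + (12−13)²/13 + (17−13)²/13
   = 4.9231 + 1.9231 + 0.0769 + 1.2308
Sum = 8.154
df = 3. Since 8.154 > 6.251, we reject H₀.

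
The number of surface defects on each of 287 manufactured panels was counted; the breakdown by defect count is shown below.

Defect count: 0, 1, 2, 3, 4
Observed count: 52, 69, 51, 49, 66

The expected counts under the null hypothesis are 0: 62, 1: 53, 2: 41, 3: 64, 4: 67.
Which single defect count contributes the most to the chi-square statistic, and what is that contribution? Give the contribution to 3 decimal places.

1, 4.830

0: (52 − 62)²/62 = 100/62 = 1.6129
1: (69 − 53)²/53 = 256/53 = 4.8302
2: (51 − 41)²/41 = 100/41 = 2.4390
3: (49 − 64)²/64 = 225/64 = 3.5156
4: (66 − 67)²/67 = 1/67 = 0.0149
The largest term is for 1: 4.830.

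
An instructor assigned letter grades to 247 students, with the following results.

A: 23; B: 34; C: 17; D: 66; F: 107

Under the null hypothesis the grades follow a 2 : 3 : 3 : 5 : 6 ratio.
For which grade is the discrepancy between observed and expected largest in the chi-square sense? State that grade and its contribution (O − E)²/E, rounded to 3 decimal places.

Ratio total = 19. Expected counts: 247×2/19 = 26, 247×3/19 = 39, 247×3/19 = 39, 247×5/19 = 65, 247×6/19 = 78.
cat         O        E   (O−E)²/E
A          23       26     0.3462
B          34       39     0.6410
C          17       39    12.4103
D          66       65     0.0154
F         107       78    10.7821
The largest term is for C: 12.410.

C, 12.410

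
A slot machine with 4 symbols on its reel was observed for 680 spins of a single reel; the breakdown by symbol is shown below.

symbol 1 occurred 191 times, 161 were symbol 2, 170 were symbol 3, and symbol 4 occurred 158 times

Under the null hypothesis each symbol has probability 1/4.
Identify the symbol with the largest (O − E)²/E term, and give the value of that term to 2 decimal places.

symbol 1, 2.59

Under H₀ each category has probability 1/4, so each expected count is 680/4 = 170.
symbol 1: (191 − 170)²/170 = 441/170 = 2.594
symbol 2: (161 − 170)²/170 = 81/170 = 0.476
symbol 3: (170 − 170)²/170 = 0/170 = 0.000
symbol 4: (158 − 170)²/170 = 144/170 = 0.847
The largest term is for symbol 1: 2.59.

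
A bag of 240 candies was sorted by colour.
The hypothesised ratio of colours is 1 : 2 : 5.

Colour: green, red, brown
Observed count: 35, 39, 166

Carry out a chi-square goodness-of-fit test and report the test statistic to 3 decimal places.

Ratio total = 8. Expected counts: 240×1/8 = 30, 240×2/8 = 60, 240×5/8 = 150.
χ² = (35−30)²/30 + (39−60)²/60 + (166−150)²/150
   = 0.8333 + 7.3500 + 1.7067
Sum = 9.890

9.890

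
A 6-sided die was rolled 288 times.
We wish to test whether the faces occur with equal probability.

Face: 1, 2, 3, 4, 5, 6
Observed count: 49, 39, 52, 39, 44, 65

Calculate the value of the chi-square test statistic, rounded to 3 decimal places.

Expected count for each of the 6 categories: 288/6 = 48.
cat         O        E   (O−E)²/E
1          49       48     0.0208
2          39       48     1.6875
3          52       48     0.3333
4          39       48     1.6875
5          44       48     0.3333
6          65       48     6.0208
Sum = 10.083

10.083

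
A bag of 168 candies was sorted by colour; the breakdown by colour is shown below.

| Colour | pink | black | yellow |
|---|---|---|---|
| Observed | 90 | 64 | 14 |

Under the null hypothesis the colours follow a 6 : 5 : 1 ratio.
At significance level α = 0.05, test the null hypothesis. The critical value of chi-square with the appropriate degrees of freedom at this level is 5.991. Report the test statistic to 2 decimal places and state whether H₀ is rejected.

0.94; do not reject

Ratio total = 12. Expected counts: 168×6/12 = 84, 168×5/12 = 70, 168×1/12 = 14.
pink: (90 − 84)²/84 = 36/84 = 0.429
black: (64 − 70)²/70 = 36/70 = 0.514
yellow: (14 − 14)²/14 = 0/14 = 0.000
Sum = 0.94
df = 2. Since 0.94 < 5.991, we do not reject H₀.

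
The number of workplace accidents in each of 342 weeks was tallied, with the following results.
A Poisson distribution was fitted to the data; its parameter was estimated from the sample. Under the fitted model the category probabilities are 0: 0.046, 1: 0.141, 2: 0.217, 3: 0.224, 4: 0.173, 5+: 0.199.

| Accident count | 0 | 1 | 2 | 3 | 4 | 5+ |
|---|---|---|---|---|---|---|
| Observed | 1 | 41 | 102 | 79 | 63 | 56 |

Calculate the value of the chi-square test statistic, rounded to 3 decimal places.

Expected counts E_i = n·p_i: 342×0.046 = 15.732, 342×0.141 = 48.222, 342×0.217 = 74.214, 342×0.224 = 76.608, 342×0.173 = 59.166, 342×0.199 = 68.058.
cat         O        E   (O−E)²/E
0           1   15.732    13.7956
1          41   48.222     1.0816
2         102   74.214    10.4032
3          79   76.608     0.0747
4          63   59.166     0.2484
5+         56   68.058     2.1363
Sum = 27.740

27.740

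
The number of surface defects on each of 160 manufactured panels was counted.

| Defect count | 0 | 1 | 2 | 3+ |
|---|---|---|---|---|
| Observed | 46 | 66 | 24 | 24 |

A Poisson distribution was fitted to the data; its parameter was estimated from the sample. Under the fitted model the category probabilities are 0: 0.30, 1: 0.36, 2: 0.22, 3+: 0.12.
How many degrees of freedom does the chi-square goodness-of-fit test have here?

2

There are k = 4 categories and 1 parameter estimated from the data, so df = 4 − 1 − 1 = 2.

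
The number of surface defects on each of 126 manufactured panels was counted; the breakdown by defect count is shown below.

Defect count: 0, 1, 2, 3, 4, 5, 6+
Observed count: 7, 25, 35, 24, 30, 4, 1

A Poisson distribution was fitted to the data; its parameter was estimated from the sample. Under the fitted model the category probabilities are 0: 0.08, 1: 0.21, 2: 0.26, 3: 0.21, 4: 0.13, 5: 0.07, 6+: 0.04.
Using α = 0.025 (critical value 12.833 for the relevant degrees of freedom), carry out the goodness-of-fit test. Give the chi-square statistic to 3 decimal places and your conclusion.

Expected counts E_i = n·p_i: 126×0.08 = 10.08, 126×0.21 = 26.46, 126×0.26 = 32.76, 126×0.21 = 26.46, 126×0.13 = 16.38, 126×0.07 = 8.82, 126×0.04 = 5.04.
cat         O        E   (O−E)²/E
0           7    10.08     0.9411
1          25    26.46     0.0806
2          35    32.76     0.1532
3          24    26.46     0.2287
4          30    16.38    11.3251
5           4     8.82     2.6341
6+          1     5.04     3.2384
Sum = 18.601
df = 5. Since 18.601 > 12.833, we reject H₀.

18.601; reject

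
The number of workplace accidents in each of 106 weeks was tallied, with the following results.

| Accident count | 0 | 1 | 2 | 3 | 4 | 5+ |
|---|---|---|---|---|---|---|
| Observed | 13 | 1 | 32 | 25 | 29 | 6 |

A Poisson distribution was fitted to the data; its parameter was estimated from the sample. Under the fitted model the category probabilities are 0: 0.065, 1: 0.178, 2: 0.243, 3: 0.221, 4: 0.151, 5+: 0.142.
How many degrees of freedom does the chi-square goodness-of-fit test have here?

4

There are k = 6 categories and 1 parameter estimated from the data, so df = 6 − 1 − 1 = 4.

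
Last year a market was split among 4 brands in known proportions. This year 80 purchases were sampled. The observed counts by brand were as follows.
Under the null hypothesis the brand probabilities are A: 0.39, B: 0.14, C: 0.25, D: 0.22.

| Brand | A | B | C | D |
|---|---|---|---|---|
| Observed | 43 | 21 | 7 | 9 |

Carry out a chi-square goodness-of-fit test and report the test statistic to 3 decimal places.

25.690

Expected counts E_i = n·p_i: 80×0.39 = 31.2, 80×0.14 = 11.2, 80×0.25 = 20, 80×0.22 = 17.6.
A: (43 − 31.2)²/31.2 = 139.24/31.2 = 4.4628
B: (21 − 11.2)²/11.2 = 96.04/11.2 = 8.5750
C: (7 − 20)²/20 = 169/20 = 8.4500
D: (9 − 17.6)²/17.6 = 73.96/17.6 = 4.2023
Sum = 25.690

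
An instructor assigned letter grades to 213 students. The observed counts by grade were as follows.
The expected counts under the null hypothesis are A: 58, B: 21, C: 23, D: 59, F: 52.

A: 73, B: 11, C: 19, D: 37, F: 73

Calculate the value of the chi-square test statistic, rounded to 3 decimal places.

χ² = (73−58)²/58 + (11−21)²/21 + (19−23)²/23 + (37−59)²/59 + (73−52)²/52
   = 3.8793 + 4.7619 + 0.6957 + 8.2034 + 8.4808
Sum = 26.021

26.021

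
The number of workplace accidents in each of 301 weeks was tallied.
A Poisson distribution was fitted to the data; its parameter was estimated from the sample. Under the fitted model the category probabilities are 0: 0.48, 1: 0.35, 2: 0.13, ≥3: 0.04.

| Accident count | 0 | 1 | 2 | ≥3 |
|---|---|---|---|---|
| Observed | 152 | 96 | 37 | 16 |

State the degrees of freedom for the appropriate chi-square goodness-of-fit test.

There are k = 4 categories and 1 parameter estimated from the data, so df = 4 − 1 − 1 = 2.

2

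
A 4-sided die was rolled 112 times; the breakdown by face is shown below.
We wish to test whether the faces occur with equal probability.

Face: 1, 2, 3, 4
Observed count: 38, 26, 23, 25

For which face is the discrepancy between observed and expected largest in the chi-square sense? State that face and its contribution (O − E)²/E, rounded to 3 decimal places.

Under H₀ each category has probability 1/4, so each expected count is 112/4 = 28.
χ² = (38−28)²/28 + (26−28)²/28 + (23−28)²/28 + (25−28)²/28
   = 3.5714 + 0.1429 + 0.8929 + 0.3214
The largest term is for 1: 3.571.

1, 3.571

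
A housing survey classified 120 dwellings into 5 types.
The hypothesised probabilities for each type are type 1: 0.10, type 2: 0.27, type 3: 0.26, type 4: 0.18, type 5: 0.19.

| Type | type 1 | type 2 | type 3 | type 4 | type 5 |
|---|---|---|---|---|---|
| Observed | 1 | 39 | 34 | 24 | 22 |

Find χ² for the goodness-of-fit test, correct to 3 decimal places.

Expected counts E_i = n·p_i: 120×0.10 = 12, 120×0.27 = 32.4, 120×0.26 = 31.2, 120×0.18 = 21.6, 120×0.19 = 22.8.
type 1: (1 − 12)²/12 = 121/12 = 10.0833
type 2: (39 − 32.4)²/32.4 = 43.56/32.4 = 1.3444
type 3: (34 − 31.2)²/31.2 = 7.84/31.2 = 0.2513
type 4: (24 − 21.6)²/21.6 = 5.76/21.6 = 0.2667
type 5: (22 − 22.8)²/22.8 = 0.64/22.8 = 0.0281
Sum = 11.974

11.974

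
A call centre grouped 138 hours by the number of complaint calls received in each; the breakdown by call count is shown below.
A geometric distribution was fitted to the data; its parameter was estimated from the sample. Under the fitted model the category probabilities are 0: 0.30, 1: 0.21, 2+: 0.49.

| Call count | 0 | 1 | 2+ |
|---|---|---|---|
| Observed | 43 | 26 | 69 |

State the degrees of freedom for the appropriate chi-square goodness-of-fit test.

There are k = 3 categories and 1 parameter estimated from the data, so df = 3 − 1 − 1 = 1.

1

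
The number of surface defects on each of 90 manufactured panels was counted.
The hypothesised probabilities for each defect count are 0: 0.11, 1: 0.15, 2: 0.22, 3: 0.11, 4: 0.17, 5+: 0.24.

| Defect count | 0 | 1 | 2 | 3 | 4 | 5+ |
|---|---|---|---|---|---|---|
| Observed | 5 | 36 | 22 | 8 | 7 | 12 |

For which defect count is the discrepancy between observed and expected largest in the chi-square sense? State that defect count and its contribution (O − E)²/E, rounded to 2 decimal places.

1, 37.50

Expected counts E_i = n·p_i: 90×0.11 = 9.9, 90×0.15 = 13.5, 90×0.22 = 19.8, 90×0.11 = 9.9, 90×0.17 = 15.3, 90×0.24 = 21.6.
χ² = (5−9.9)²/9.9 + (36−13.5)²/13.5 + (22−19.8)²/19.8 + (8−9.9)²/9.9 + (7−15.3)²/15.3 + (12−21.6)²/21.6
   = 2.425 + 37.500 + 0.244 + 0.365 + 4.503 + 4.267
The largest term is for 1: 37.50.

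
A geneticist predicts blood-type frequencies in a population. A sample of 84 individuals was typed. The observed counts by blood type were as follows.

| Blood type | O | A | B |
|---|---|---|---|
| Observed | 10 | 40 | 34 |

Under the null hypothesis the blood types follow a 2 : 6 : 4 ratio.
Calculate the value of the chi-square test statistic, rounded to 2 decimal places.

Ratio total = 12. Expected counts: 84×2/12 = 14, 84×6/12 = 42, 84×4/12 = 28.
O: (10 − 14)²/14 = 16/14 = 1.143
A: (40 − 42)²/42 = 4/42 = 0.095
B: (34 − 28)²/28 = 36/28 = 1.286
Sum = 2.52

2.52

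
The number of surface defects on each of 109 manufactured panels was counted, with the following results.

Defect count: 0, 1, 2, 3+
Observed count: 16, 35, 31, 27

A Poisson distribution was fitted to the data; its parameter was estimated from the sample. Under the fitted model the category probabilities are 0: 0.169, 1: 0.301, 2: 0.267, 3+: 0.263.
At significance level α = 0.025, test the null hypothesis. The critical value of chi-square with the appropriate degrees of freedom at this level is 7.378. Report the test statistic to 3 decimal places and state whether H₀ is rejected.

Expected counts E_i = n·p_i: 109×0.169 = 18.421, 109×0.301 = 32.809, 109×0.267 = 29.103, 109×0.263 = 28.667.
0: (16 − 18.421)²/18.421 = 5.861241/18.421 = 0.3182
1: (35 − 32.809)²/32.809 = 4.800481/32.809 = 0.1463
2: (31 − 29.103)²/29.103 = 3.598609/29.103 = 0.1237
3+: (27 − 28.667)²/28.667 = 2.778889/28.667 = 0.0969
Sum = 0.685
df = 2. Since 0.685 < 7.378, we do not reject H₀.

0.685; do not reject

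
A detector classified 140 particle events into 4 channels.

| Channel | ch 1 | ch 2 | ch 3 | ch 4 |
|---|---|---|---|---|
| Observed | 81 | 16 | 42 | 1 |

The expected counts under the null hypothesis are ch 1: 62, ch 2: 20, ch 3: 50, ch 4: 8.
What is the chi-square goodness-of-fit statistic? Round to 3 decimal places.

14.028

cat         O        E   (O−E)²/E
ch 1       81       62     5.8226
ch 2       16       20     0.8000
ch 3       42       50     1.2800
ch 4        1        8     6.1250
Sum = 14.028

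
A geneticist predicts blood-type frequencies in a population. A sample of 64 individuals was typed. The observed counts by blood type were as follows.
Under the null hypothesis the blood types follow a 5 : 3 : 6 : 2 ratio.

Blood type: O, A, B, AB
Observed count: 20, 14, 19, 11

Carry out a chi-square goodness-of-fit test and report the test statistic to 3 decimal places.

Ratio total = 16. Expected counts: 64×5/16 = 20, 64×3/16 = 12, 64×6/16 = 24, 64×2/16 = 8.
cat         O        E   (O−E)²/E
O          20       20     0.0000
A          14       12     0.3333
B          19       24     1.0417
AB         11        8     1.1250
Sum = 2.500

2.500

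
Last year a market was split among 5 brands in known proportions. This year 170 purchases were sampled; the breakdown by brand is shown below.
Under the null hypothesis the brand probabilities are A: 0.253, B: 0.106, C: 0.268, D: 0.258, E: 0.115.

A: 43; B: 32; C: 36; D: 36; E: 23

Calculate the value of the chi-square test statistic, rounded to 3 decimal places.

14.869

Expected counts E_i = n·p_i: 170×0.253 = 43.01, 170×0.106 = 18.02, 170×0.268 = 45.56, 170×0.258 = 43.86, 170×0.115 = 19.55.
χ² = (43−43.01)²/43.01 + (32−18.02)²/18.02 + (36−45.56)²/45.56 + (36−43.86)²/43.86 + (23−19.55)²/19.55
   = 0.0000 + 10.8457 + 2.0060 + 1.4086 + 0.6088
Sum = 14.869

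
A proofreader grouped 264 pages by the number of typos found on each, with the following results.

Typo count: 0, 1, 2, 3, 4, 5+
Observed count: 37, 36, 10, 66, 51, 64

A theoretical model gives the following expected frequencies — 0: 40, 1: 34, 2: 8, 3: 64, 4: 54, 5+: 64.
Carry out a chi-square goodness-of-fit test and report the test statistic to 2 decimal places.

1.07

χ² = (37−40)²/40 + (36−34)²/34 + (10−8)²/8 + (66−64)²/64 + (51−54)²/54 + (64−64)²/64
   = 0.225 + 0.118 + 0.500 + 0.063 + 0.167 + 0.000
Sum = 1.07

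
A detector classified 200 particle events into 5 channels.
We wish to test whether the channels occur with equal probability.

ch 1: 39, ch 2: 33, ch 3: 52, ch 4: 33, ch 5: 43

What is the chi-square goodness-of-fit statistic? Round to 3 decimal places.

Under H₀ each category has probability 1/5, so each expected count is 200/5 = 40.
ch 1: (39 − 40)²/40 = 1/40 = 0.0250
ch 2: (33 − 40)²/40 = 49/40 = 1.2250
ch 3: (52 − 40)²/40 = 144/40 = 3.6000
ch 4: (33 − 40)²/40 = 49/40 = 1.2250
ch 5: (43 − 40)²/40 = 9/40 = 0.2250
Sum = 6.300

6.300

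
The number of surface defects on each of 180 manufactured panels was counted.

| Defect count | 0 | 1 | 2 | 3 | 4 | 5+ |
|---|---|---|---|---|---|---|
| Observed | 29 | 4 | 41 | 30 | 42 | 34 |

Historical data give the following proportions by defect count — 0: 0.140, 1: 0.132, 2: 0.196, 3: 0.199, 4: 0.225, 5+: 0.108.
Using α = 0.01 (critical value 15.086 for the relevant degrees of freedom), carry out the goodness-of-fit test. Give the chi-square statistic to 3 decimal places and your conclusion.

Expected counts E_i = n·p_i: 180×0.140 = 25.2, 180×0.132 = 23.76, 180×0.196 = 35.28, 180×0.199 = 35.82, 180×0.225 = 40.5, 180×0.108 = 19.44.
χ² = (29−25.2)²/25.2 + (4−23.76)²/23.76 + (41−35.28)²/35.28 + (30−35.82)²/35.82 + (42−40.5)²/40.5 + (34−19.44)²/19.44
   = 0.5730 + 16.4334 + 0.9274 + 0.9456 + 0.0556 + 10.9050
Sum = 29.840
df = 5. Since 29.840 > 15.086, we reject H₀.

29.840; reject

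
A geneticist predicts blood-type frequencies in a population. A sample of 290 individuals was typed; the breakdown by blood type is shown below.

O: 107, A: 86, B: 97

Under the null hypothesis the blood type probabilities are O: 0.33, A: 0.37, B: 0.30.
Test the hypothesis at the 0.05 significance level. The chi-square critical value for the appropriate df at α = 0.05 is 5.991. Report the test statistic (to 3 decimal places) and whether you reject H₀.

Expected counts E_i = n·p_i: 290×0.33 = 95.7, 290×0.37 = 107.3, 290×0.30 = 87.
χ² = (107−95.7)²/95.7 + (86−107.3)²/107.3 + (97−87)²/87
   = 1.3343 + 4.2282 + 1.1494
Sum = 6.712
df = 2. Since 6.712 > 5.991, we reject H₀.

6.712; reject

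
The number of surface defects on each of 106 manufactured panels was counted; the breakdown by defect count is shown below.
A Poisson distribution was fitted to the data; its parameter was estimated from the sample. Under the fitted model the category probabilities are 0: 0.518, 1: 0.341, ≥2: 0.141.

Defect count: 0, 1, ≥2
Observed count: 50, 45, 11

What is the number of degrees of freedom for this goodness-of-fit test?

There are k = 3 categories and 1 parameter estimated from the data, so df = 3 − 1 − 1 = 1.

1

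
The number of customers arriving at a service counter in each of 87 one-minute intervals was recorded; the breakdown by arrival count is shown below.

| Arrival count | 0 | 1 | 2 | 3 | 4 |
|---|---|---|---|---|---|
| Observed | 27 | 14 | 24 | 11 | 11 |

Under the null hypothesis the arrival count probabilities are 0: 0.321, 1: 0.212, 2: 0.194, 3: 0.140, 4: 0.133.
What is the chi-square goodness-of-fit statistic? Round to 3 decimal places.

Expected counts E_i = n·p_i: 87×0.321 = 27.927, 87×0.212 = 18.444, 87×0.194 = 16.878, 87×0.140 = 12.18, 87×0.133 = 11.571.
0: (27 − 27.927)²/27.927 = 0.859329/27.927 = 0.0308
1: (14 − 18.444)²/18.444 = 19.749136/18.444 = 1.0708
2: (24 − 16.878)²/16.878 = 50.722884/16.878 = 3.0053
3: (11 − 12.18)²/12.18 = 1.3924/12.18 = 0.1143
4: (11 − 11.571)²/11.571 = 0.326041/11.571 = 0.0282
Sum = 4.249

4.249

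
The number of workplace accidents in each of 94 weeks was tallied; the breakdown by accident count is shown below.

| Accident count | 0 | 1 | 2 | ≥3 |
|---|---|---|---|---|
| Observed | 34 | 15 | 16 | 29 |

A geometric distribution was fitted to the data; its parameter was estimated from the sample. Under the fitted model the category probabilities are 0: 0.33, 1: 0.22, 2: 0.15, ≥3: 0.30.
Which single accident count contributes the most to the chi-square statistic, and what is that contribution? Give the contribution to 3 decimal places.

Expected counts E_i = n·p_i: 94×0.33 = 31.02, 94×0.22 = 20.68, 94×0.15 = 14.1, 94×0.30 = 28.2.
cat         O        E   (O−E)²/E
0          34    31.02     0.2863
1          15    20.68     1.5601
2          16     14.1     0.2560
≥3         29     28.2     0.0227
The largest term is for 1: 1.560.

1, 1.560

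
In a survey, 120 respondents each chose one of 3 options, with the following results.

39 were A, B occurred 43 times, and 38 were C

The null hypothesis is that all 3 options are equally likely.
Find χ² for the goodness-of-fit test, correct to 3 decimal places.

0.350

Expected count for each of the 3 categories: 120/3 = 40.
A: (39 − 40)²/40 = 1/40 = 0.0250
B: (43 − 40)²/40 = 9/40 = 0.2250
C: (38 − 40)²/40 = 4/40 = 0.1000
Sum = 0.350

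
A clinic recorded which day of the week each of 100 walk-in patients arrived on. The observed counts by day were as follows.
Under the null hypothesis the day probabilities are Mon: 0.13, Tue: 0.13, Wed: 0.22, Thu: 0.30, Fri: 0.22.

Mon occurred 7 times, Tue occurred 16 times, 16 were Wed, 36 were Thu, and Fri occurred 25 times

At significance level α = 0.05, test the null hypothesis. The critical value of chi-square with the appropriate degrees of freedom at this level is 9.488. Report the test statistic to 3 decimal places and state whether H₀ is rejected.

Expected counts E_i = n·p_i: 100×0.13 = 13, 100×0.13 = 13, 100×0.22 = 22, 100×0.30 = 30, 100×0.22 = 22.
cat         O        E   (O−E)²/E
Mon         7       13     2.7692
Tue        16       13     0.6923
Wed        16       22     1.6364
Thu        36       30     1.2000
Fri        25       22     0.4091
Sum = 6.707
df = 4. Since 6.707 < 9.488, we do not reject H₀.

6.707; do not reject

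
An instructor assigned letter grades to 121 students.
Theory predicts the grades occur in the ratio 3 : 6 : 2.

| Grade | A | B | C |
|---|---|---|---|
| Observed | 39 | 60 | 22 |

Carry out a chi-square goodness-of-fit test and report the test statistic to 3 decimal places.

1.636

Ratio total = 11. Expected counts: 121×3/11 = 33, 121×6/11 = 66, 121×2/11 = 22.
χ² = (39−33)²/33 + (60−66)²/66 + (22−22)²/22
   = 1.0909 + 0.5455 + 0.0000
Sum = 1.636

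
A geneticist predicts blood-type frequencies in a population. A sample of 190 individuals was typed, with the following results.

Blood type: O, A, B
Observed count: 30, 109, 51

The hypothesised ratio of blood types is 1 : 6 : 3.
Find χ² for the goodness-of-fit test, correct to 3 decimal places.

7.219

Ratio total = 10. Expected counts: 190×1/10 = 19, 190×6/10 = 114, 190×3/10 = 57.
cat         O        E   (O−E)²/E
O          30       19     6.3684
A         109      114     0.2193
B          51       57     0.6316
Sum = 7.219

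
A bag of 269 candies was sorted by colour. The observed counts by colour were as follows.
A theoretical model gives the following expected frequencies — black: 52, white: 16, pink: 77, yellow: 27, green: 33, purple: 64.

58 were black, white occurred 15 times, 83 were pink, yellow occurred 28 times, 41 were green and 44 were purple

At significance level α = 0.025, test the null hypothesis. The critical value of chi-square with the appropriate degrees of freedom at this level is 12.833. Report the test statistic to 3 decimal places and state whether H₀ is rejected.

cat         O        E   (O−E)²/E
black      58       52     0.6923
white      15       16     0.0625
pink       83       77     0.4675
yellow     28       27     0.0370
green      41       33     1.9394
purple     44       64     6.2500
Sum = 9.449
df = 5. Since 9.449 < 12.833, we do not reject H₀.

9.449; do not reject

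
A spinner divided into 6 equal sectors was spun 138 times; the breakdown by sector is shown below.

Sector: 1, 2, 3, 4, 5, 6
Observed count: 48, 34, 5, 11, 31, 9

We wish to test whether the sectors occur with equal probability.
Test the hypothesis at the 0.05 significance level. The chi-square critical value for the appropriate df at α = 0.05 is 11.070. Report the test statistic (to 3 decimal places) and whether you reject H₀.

64.087; reject

Under H₀ each category has probability 1/6, so each expected count is 138/6 = 23.
1: (48 − 23)²/23 = 625/23 = 27.1739
2: (34 − 23)²/23 = 121/23 = 5.2609
3: (5 − 23)²/23 = 324/23 = 14.0870
4: (11 − 23)²/23 = 144/23 = 6.2609
5: (31 − 23)²/23 = 64/23 = 2.7826
6: (9 − 23)²/23 = 196/23 = 8.5217
Sum = 64.087
df = 5. Since 64.087 > 11.070, we reject H₀.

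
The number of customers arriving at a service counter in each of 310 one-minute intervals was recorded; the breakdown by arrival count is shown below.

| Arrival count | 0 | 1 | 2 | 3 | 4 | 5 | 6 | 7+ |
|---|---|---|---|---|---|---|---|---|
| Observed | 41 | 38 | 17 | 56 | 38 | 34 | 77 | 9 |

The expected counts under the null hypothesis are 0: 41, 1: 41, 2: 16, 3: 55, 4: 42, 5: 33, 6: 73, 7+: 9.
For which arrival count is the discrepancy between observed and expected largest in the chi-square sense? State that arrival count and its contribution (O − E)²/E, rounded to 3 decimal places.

4, 0.381

0: (41 − 41)²/41 = 0/41 = 0.0000
1: (38 − 41)²/41 = 9/41 = 0.2195
2: (17 − 16)²/16 = 1/16 = 0.0625
3: (56 − 55)²/55 = 1/55 = 0.0182
4: (38 − 42)²/42 = 16/42 = 0.3810
5: (34 − 33)²/33 = 1/33 = 0.0303
6: (77 − 73)²/73 = 16/73 = 0.2192
7+: (9 − 9)²/9 = 0/9 = 0.0000
The largest term is for 4: 0.381.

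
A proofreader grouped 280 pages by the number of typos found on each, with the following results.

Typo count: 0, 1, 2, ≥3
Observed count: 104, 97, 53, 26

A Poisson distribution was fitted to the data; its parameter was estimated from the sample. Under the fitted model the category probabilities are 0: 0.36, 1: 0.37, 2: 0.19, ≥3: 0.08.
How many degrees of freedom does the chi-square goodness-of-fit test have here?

2

There are k = 4 categories and 1 parameter estimated from the data, so df = 4 − 1 − 1 = 2.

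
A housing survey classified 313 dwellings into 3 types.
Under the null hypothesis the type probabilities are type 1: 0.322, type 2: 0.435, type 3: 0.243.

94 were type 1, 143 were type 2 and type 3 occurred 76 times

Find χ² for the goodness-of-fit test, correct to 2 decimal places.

Expected counts E_i = n·p_i: 313×0.322 = 100.786, 313×0.435 = 136.155, 313×0.243 = 76.059.
χ² = (94−100.786)²/100.786 + (143−136.155)²/136.155 + (76−76.059)²/76.059
   = 0.457 + 0.344 + 0.000
Sum = 0.80

0.80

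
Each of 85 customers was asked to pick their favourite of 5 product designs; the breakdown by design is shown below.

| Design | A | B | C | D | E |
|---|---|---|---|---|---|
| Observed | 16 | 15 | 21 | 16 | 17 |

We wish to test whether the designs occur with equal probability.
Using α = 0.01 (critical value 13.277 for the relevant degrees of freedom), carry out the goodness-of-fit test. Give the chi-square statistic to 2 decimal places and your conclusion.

1.29; do not reject

Expected count for each of the 5 categories: 85/5 = 17.
χ² = (16−17)²/17 + (15−17)²/17 + (21−17)²/17 + (16−17)²/17 + (17−17)²/17
   = 0.059 + 0.235 + 0.941 + 0.059 + 0.000
Sum = 1.29
df = 4. Since 1.29 < 13.277, we do not reject H₀.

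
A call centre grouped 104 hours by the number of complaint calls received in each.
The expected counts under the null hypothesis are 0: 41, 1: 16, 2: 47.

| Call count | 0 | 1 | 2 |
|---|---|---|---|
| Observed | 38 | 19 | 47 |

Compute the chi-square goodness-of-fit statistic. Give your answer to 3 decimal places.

0: (38 − 41)²/41 = 9/41 = 0.2195
1: (19 − 16)²/16 = 9/16 = 0.5625
2: (47 − 47)²/47 = 0/47 = 0.0000
Sum = 0.782

0.782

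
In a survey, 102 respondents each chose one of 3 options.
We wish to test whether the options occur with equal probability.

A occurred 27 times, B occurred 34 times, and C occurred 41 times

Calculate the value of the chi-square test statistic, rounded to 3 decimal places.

2.882

Under H₀ each category has probability 1/3, so each expected count is 102/3 = 34.
χ² = (27−34)²/34 + (34−34)²/34 + (41−34)²/34
   = 1.4412 + 0.0000 + 1.4412
Sum = 2.882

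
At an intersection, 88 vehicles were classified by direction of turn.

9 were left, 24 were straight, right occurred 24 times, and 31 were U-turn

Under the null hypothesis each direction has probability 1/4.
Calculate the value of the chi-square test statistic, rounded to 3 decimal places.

Expected count for each of the 4 categories: 88/4 = 22.
left: (9 − 22)²/22 = 169/22 = 7.6818
straight: (24 − 22)²/22 = 4/22 = 0.1818
right: (24 − 22)²/22 = 4/22 = 0.1818
U-turn: (31 − 22)²/22 = 81/22 = 3.6818
Sum = 11.727

11.727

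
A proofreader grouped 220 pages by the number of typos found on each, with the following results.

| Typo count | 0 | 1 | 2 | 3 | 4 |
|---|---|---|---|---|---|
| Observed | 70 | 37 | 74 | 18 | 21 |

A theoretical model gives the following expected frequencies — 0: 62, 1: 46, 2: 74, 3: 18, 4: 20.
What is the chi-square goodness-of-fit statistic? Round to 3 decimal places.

2.843

0: (70 − 62)²/62 = 64/62 = 1.0323
1: (37 − 46)²/46 = 81/46 = 1.7609
2: (74 − 74)²/74 = 0/74 = 0.0000
3: (18 − 18)²/18 = 0/18 = 0.0000
4: (21 − 20)²/20 = 1/20 = 0.0500
Sum = 2.843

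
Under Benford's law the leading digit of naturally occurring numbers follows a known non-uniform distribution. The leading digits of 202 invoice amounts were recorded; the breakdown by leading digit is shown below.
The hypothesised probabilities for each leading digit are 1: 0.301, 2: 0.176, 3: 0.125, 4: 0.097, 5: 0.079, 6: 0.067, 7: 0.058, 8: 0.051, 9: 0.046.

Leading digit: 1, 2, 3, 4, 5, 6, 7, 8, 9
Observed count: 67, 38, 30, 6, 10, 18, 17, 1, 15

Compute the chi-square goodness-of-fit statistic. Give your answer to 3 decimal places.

Expected counts E_i = n·p_i: 202×0.301 = 60.802, 202×0.176 = 35.552, 202×0.125 = 25.25, 202×0.097 = 19.594, 202×0.079 = 15.958, 202×0.067 = 13.534, 202×0.058 = 11.716, 202×0.051 = 10.302, 202×0.046 = 9.292.
1: (67 − 60.802)²/60.802 = 38.415204/60.802 = 0.6318
2: (38 − 35.552)²/35.552 = 5.992704/35.552 = 0.1686
3: (30 − 25.25)²/25.25 = 22.5625/25.25 = 0.8936
4: (6 − 19.594)²/19.594 = 184.796836/19.594 = 9.4313
5: (10 − 15.958)²/15.958 = 35.497764/15.958 = 2.2244
6: (18 − 13.534)²/13.534 = 19.945156/13.534 = 1.4737
7: (17 − 11.716)²/11.716 = 27.920656/11.716 = 2.3831
8: (1 − 10.302)²/10.302 = 86.527204/10.302 = 8.3991
9: (15 − 9.292)²/9.292 = 32.581264/9.292 = 3.5064
Sum = 29.112

29.112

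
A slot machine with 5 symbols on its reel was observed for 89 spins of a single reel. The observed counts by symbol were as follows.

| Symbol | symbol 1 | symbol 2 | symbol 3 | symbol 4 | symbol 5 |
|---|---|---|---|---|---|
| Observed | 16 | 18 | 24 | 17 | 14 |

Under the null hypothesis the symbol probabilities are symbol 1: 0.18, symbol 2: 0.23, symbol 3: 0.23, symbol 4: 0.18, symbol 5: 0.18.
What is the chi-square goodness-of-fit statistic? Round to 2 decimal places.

1.22

Expected counts E_i = n·p_i: 89×0.18 = 16.02, 89×0.23 = 20.47, 89×0.23 = 20.47, 89×0.18 = 16.02, 89×0.18 = 16.02.
symbol 1: (16 − 16.02)²/16.02 = 0.0004/16.02 = 0.000
symbol 2: (18 − 20.47)²/20.47 = 6.1009/20.47 = 0.298
symbol 3: (24 − 20.47)²/20.47 = 12.4609/20.47 = 0.609
symbol 4: (17 − 16.02)²/16.02 = 0.9604/16.02 = 0.060
symbol 5: (14 − 16.02)²/16.02 = 4.0804/16.02 = 0.255
Sum = 1.22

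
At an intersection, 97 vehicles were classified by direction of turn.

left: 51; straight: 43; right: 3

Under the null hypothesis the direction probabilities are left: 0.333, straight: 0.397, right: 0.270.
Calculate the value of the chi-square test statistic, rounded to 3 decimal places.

31.882

Expected counts E_i = n·p_i: 97×0.333 = 32.301, 97×0.397 = 38.509, 97×0.270 = 26.19.
χ² = (51−32.301)²/32.301 + (43−38.509)²/38.509 + (3−26.19)²/26.19
   = 10.8248 + 0.5237 + 20.5336
Sum = 31.882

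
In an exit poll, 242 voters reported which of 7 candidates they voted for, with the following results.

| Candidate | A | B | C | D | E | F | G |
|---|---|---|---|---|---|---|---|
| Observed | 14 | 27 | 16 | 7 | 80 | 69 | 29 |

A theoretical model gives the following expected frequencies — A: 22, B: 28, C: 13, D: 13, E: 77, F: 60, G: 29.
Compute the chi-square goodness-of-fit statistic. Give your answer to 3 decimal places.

7.873

χ² = (14−22)²/22 + (27−28)²/28 + (16−13)²/13 + (7−13)²/13 + (80−77)²/77 + (69−60)²/60 + (29−29)²/29
   = 2.9091 + 0.0357 + 0.6923 + 2.7692 + 0.1169 + 1.3500 + 0.0000
Sum = 7.873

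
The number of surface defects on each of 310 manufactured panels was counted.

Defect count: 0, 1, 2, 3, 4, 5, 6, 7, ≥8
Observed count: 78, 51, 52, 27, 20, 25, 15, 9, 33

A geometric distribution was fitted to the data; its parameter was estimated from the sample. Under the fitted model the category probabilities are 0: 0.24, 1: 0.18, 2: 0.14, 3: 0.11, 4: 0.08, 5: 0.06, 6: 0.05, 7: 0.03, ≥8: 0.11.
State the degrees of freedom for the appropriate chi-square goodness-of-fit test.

7

There are k = 9 categories and 1 parameter estimated from the data, so df = 9 − 1 − 1 = 7.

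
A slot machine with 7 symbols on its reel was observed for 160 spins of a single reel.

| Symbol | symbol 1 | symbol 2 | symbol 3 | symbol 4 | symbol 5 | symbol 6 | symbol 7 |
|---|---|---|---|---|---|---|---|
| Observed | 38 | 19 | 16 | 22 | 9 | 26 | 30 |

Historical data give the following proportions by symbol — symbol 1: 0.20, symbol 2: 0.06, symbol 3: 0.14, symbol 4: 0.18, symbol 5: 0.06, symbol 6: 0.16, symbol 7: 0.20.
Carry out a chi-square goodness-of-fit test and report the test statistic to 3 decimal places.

Expected counts E_i = n·p_i: 160×0.20 = 32, 160×0.06 = 9.6, 160×0.14 = 22.4, 160×0.18 = 28.8, 160×0.06 = 9.6, 160×0.16 = 25.6, 160×0.20 = 32.
cat           O        E   (O−E)²/E
symbol 1     38       32     1.1250
symbol 2     19      9.6     9.2042
symbol 3     16     22.4     1.8286
symbol 4     22     28.8     1.6056
symbol 5      9      9.6     0.0375
symbol 6     26     25.6     0.0063
symbol 7     30       32     0.1250
Sum = 13.932

13.932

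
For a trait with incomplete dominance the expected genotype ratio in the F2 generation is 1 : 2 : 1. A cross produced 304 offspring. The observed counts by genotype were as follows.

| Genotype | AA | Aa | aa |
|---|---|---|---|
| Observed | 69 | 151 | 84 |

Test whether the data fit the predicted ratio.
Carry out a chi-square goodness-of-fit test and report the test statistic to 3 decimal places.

1.493

Ratio total = 4. Expected counts: 304×1/4 = 76, 304×2/4 = 152, 304×1/4 = 76.
χ² = (69−76)²/76 + (151−152)²/152 + (84−76)²/76
   = 0.6447 + 0.0066 + 0.8421
Sum = 1.493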